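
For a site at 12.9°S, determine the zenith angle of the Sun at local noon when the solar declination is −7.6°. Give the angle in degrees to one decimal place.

At local solar noon the hour angle is zero, so the zenith angle is |φ − δ| = |-12.9° − (-7.6°)| = 5.3°.

5.3°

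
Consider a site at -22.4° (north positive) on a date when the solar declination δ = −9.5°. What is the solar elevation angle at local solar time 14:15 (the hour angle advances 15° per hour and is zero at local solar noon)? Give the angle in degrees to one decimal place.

Hour angle H = 15° × (14.25 − 12) = 33.75°.
With φ = -22.4°, δ = -9.5°, H = 33.75°: sin φ sin δ = 0.0629, cos φ cos δ cos H = 0.7582, so cos θ_z = 0.8211.
θ_z = arccos(0.8211) = 34.80°, so the elevation is 90° − 34.80° = 55.20°.

55.2°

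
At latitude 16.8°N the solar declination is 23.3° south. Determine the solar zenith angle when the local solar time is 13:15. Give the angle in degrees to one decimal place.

Hour angle H = 15° × (13.25 − 12) = 18.75°.
cos θ_z = sin φ sin δ + cos φ cos δ cos H = (0.2890)(-0.3955) + (0.9573)(0.9184)(0.9469) = 0.7182.
θ_z = arccos(0.7182) = 44.09°.

44.1°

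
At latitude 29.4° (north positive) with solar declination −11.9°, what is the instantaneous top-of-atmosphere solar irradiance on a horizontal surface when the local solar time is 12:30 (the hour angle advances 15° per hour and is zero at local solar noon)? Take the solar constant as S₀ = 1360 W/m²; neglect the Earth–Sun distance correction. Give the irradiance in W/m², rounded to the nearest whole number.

Hour angle H = 15° × (12.5 − 12) = 7.50°.
cos θ_z = sin φ sin δ + cos φ cos δ cos H = (0.4909)(-0.2062) + (0.8712)(0.9785)(0.9914) = 0.7439.
Top-of-atmosphere irradiance = S₀ cos θ_z = 1360 × 0.7439 = 1011.70 W/m².

1012 W/m²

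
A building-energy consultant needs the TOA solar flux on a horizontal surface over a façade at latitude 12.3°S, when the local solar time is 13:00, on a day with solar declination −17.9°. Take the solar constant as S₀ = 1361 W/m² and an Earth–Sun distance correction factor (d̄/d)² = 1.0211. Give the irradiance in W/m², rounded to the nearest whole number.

1339 W/m²

Hour angle H = 15° × (13 − 12) = 15.00°.
cos θ_z = sin φ sin δ + cos φ cos δ cos H = (-0.2130)(-0.3074) + (0.9770)(0.9516)(0.9659) = 0.9635.
Top-of-atmosphere irradiance = S₀ (d̄/d)² cos θ_z = 1361 × 1.0211 × 0.9635 = 1338.99 W/m².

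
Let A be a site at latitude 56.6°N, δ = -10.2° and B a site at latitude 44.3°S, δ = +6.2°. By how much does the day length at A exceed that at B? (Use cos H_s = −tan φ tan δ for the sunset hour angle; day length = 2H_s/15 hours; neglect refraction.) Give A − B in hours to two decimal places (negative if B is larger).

A: H_s = arccos(−tan 56.6° · tan -10.2°) = 74.16°, so 2H_s/15 = 9.8880 h.
B: H_s = arccos(−tan -44.3° · tan 6.2°) = 83.91°, so 2H_s/15 = 11.1880 h.
A − B = 9.8880 − 11.1880 = -1.3000 h.

-1.30 h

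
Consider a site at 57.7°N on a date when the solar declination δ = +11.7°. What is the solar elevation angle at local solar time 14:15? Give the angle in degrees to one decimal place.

Hour angle H = 15° × (14.25 − 12) = 33.75°.
cos θ_z = sin φ sin δ + cos φ cos δ cos H = (0.8453)(0.2028) + (0.5344)(0.9792)(0.8315) = 0.6065.
θ_z = arccos(0.6065) = 52.66°, so the elevation is 90° − 52.66° = 37.34°.

37.3°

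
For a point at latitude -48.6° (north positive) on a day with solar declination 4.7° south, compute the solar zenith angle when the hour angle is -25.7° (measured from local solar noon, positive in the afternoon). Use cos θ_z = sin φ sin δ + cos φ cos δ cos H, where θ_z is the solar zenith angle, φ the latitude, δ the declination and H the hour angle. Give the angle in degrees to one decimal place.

49.1°

cos θ_z = sin φ sin δ + cos φ cos δ cos H = (-0.7501)(-0.0819) + (0.6613)(0.9966)(0.9011) = 0.6553.
θ_z = arccos(0.6553) = 49.06°.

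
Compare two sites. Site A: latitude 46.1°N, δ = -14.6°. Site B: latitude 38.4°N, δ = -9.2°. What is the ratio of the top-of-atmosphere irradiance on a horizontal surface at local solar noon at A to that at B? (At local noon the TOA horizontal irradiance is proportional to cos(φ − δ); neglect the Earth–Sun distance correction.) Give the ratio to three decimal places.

A: cos θ_z = cos(46.1° − (-14.6°)) = 0.4894.
B: cos θ_z = cos(38.4° − (-9.2°)) = 0.6743.
Ratio A/B = 0.4894 / 0.6743 = 0.7258.

0.726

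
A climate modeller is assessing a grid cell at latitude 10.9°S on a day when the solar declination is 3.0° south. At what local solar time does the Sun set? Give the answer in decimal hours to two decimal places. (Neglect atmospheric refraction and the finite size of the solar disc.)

18.04 h

cos H_s = −tan(-10.9°) · tan(-3.0°) = -0.0101, so H_s = arccos(-0.0101) = 90.58°.
Sunset is at 12 + H_s/15 = 12 + 6.039 = 18.039 h local solar time.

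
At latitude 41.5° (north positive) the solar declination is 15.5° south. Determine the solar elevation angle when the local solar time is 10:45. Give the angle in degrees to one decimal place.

30.4°

Hour angle H = 15° × (10.75 − 12) = -18.75°.
With φ = 41.5°, δ = -15.5°, H = -18.75°: sin φ sin δ = -0.1771, cos φ cos δ cos H = 0.6834, so cos θ_z = 0.5063.
θ_z = arccos(0.5063) = 59.58°, so the elevation is 90° − 59.58° = 30.42°.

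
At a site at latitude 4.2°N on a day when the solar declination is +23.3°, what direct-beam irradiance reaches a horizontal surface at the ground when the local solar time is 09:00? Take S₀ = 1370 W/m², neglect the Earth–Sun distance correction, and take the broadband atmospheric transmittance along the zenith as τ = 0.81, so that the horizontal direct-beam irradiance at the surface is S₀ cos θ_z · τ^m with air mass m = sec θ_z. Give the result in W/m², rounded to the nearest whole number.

679 W/m²

Hour angle H = 15° × (9 − 12) = -45.00°.
cos θ_z = sin φ sin δ + cos φ cos δ cos H = (0.0732)(0.3955) + (0.9973)(0.9184)(0.7071) = 0.6766.
Air mass m = 1/cos θ_z = 1/0.6766 = 1.478; τ^m = 0.81^1.478 = 0.7324.
Surface direct beam = 1370 × 0.6766 × 0.7324 = 678.89 W/m².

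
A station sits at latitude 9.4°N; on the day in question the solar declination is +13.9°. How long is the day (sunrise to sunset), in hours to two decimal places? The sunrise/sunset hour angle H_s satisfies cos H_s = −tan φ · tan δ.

−tan φ tan δ = −(0.1655)(0.2475) = -0.0410; H_s = arccos(-0.0410) = 92.35°.
Day length = 2 H_s / 15° h⁻¹ = 184.70° / 15 = 12.313 h.

12.31 hours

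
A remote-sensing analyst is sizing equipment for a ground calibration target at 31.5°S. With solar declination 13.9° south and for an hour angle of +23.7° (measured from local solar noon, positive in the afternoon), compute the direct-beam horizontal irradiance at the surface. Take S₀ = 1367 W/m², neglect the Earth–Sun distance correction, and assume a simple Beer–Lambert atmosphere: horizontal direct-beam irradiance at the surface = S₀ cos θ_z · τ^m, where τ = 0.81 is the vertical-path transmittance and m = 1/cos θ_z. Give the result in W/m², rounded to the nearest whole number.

951 W/m²

cos θ_z = sin φ sin δ + cos φ cos δ cos H = (-0.5225)(-0.2402) + (0.8526)(0.9707)(0.9157) = 0.8834.
Air mass m = 1/cos θ_z = 1/0.8834 = 1.132; τ^m = 0.81^1.132 = 0.7878.
Surface direct beam = 1367 × 0.8834 × 0.7878 = 951.35 W/m².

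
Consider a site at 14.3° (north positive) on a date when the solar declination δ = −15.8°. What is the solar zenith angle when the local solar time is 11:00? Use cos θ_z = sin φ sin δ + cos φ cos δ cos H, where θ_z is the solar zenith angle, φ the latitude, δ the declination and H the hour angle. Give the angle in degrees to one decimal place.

33.6°

Hour angle H = 15° × (11 − 12) = -15.00°.
cos θ_z = sin(14.3°) sin(-15.8°) + cos(14.3°) cos(-15.8°) cos(-15.00°) = -0.0673 + 0.9006 = 0.8333.
θ_z = arccos(0.8333) = 33.56°.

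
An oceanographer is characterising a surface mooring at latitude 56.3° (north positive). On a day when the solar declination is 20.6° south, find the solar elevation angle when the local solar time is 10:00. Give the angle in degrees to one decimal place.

9.0°

Hour angle H = 15° × (10 − 12) = -30.00°.
cos θ_z = sin φ sin δ + cos φ cos δ cos H = (0.8320)(-0.3518) + (0.5548)(0.9361)(0.8660) = 0.1571.
θ_z = arccos(0.1571) = 80.96°, so the elevation is 90° − 80.96° = 9.04°.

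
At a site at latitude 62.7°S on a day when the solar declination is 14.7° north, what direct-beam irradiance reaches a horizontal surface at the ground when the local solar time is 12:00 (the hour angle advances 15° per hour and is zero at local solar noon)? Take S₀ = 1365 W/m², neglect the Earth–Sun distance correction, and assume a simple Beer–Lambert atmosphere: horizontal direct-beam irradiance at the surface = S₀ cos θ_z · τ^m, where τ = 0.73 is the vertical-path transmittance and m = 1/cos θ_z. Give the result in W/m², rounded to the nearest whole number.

70 W/m²

Hour angle H = 15° × (12 − 12) = 0.00°.
cos θ_z = sin φ sin δ + cos φ cos δ cos H = (-0.8886)(0.2538) + (0.4586)(0.9673)(1.0000) = 0.2181.
Air mass m = 1/cos θ_z = 1/0.2181 = 4.585; τ^m = 0.73^4.585 = 0.2362.
Surface direct beam = 1365 × 0.2181 × 0.2362 = 70.32 W/m².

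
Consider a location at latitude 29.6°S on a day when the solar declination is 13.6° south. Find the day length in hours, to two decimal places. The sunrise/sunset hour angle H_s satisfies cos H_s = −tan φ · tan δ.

13.05 hours

cos H_s = −tan(-29.6°) · tan(-13.6°) = -0.1374, so H_s = arccos(-0.1374) = 97.90°.
Day length = 2 H_s / 15° h⁻¹ = 195.80° / 15 = 13.053 h.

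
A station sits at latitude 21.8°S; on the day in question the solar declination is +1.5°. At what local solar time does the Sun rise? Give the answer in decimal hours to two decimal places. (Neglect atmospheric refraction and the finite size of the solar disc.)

cos H_s = −tan(-21.8°) · tan(1.5°) = 0.0105, so H_s = arccos(0.0105) = 89.40°.
Sunrise is at 12 − H_s/15 = 12 − 5.960 = 6.040 h local solar time.

6.04 h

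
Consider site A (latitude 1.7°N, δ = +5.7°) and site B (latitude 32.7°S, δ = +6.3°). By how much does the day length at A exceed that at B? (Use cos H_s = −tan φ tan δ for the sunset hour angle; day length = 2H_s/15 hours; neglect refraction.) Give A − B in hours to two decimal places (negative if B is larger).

+0.56 h

A: H_s = arccos(−tan 1.7° · tan 5.7°) = 90.17°, so 2H_s/15 = 12.0227 h.
B: H_s = arccos(−tan -32.7° · tan 6.3°) = 85.94°, so 2H_s/15 = 11.4587 h.
A − B = 12.0227 − 11.4587 = 0.5640 h.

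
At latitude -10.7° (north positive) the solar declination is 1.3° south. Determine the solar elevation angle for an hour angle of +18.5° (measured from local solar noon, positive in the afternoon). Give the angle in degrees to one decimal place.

69.4°

With φ = -10.7°, δ = -1.3°, H = 18.50°: sin φ sin δ = 0.0042, cos φ cos δ cos H = 0.9316, so cos θ_z = 0.9358.
θ_z = arccos(0.9358) = 20.64°, so the elevation is 90° − 20.64° = 69.36°.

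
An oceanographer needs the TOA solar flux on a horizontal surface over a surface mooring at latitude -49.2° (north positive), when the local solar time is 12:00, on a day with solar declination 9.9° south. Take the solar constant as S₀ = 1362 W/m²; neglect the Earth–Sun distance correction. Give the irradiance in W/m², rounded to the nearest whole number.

Hour angle H = 15° × (12 − 12) = 0.00°.
cos θ_z = sin(-49.2°) sin(-9.9°) + cos(-49.2°) cos(-9.9°) cos(0.00°) = 0.1301 + 0.6437 = 0.7738.
Top-of-atmosphere irradiance = S₀ cos θ_z = 1362 × 0.7738 = 1053.92 W/m².

1054 W/m²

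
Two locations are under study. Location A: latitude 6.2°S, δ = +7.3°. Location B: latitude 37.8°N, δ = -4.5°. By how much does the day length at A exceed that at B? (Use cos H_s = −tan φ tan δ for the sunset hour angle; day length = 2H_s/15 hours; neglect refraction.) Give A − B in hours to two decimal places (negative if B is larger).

A: H_s = arccos(−tan -6.2° · tan 7.3°) = 89.20°, so 2H_s/15 = 11.8933 h.
B: H_s = arccos(−tan 37.8° · tan -4.5°) = 86.50°, so 2H_s/15 = 11.5333 h.
A − B = 11.8933 − 11.5333 = 0.3600 h.

+0.36 h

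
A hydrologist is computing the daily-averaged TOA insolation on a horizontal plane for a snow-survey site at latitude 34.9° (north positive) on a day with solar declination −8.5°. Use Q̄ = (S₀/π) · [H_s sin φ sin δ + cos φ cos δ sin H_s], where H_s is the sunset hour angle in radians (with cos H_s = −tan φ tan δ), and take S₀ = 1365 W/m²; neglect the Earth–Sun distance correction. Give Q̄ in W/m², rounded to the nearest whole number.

297 W/m²

−tan φ tan δ = −(0.6976)(-0.1495) = 0.1043; H_s = arccos(0.1043) = 84.01°. In radians, H_s = 1.4663.
H_s sin φ sin δ = 1.4663 × 0.5721 × -0.1478 = -0.1240.
cos φ cos δ sin H_s = 0.8202 × 0.9890 × 0.9945 = 0.8067.
Q̄ = (1365/π) × (-0.1240 + 0.8067) = 434.49 × 0.6827 = 296.63 W/m².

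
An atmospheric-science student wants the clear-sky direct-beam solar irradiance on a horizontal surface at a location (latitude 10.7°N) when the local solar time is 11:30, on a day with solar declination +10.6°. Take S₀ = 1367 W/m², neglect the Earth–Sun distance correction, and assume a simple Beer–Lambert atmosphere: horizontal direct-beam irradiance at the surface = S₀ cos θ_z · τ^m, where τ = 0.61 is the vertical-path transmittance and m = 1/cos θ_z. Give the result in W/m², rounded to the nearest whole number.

Hour angle H = 15° × (11.5 − 12) = -7.50°.
With φ = 10.7°, δ = 10.6°, H = -7.50°: sin φ sin δ = 0.0342, cos φ cos δ cos H = 0.9576, so cos θ_z = 0.9918.
Air mass m = 1/cos θ_z = 1/0.9918 = 1.008; τ^m = 0.61^1.008 = 0.6076.
Surface direct beam = 1367 × 0.9918 × 0.6076 = 823.78 W/m².

824 W/m²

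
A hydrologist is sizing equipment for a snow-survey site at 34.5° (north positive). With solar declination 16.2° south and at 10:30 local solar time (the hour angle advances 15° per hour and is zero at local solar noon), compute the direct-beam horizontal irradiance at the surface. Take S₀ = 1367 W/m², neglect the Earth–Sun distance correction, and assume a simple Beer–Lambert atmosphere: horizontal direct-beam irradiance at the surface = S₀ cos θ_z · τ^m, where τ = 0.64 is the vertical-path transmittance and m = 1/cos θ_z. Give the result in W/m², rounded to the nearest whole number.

Hour angle H = 15° × (10.5 − 12) = -22.50°.
With φ = 34.5°, δ = -16.2°, H = -22.50°: sin φ sin δ = -0.1580, cos φ cos δ cos H = 0.7312, so cos θ_z = 0.5732.
Air mass m = 1/cos θ_z = 1/0.5732 = 1.745; τ^m = 0.64^1.745 = 0.4590.
Surface direct beam = 1367 × 0.5732 × 0.4590 = 359.66 W/m².

360 W/m²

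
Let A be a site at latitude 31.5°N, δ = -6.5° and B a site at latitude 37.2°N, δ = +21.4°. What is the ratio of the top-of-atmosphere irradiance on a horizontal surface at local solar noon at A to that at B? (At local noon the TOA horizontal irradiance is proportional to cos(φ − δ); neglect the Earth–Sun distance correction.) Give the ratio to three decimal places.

A: cos θ_z = cos(31.5° − (-6.5°)) = 0.7880.
B: cos θ_z = cos(37.2° − (21.4°)) = 0.9622.
Ratio A/B = 0.7880 / 0.9622 = 0.8190.

0.819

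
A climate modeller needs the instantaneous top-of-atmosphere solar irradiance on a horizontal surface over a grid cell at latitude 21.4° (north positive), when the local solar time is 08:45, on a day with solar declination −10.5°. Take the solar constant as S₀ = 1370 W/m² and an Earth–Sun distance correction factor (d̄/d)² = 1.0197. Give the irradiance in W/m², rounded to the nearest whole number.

Hour angle H = 15° × (8.75 − 12) = -48.75°.
cos θ_z = sin φ sin δ + cos φ cos δ cos H = (0.3649)(-0.1822) + (0.9311)(0.9833)(0.6593) = 0.5371.
Top-of-atmosphere irradiance = S₀ (d̄/d)² cos θ_z = 1370 × 1.0197 × 0.5371 = 750.32 W/m².

750 W/m²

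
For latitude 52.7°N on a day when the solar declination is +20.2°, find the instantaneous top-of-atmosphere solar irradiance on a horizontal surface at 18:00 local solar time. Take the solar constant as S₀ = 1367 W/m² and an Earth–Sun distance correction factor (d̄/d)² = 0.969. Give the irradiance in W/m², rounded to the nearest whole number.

364 W/m²

Hour angle H = 15° × (18 − 12) = 90.00°.
cos θ_z = sin φ sin δ + cos φ cos δ cos H = (0.7955)(0.3453) + (0.6060)(0.9385)(0.0000) = 0.2747.
Top-of-atmosphere irradiance = S₀ (d̄/d)² cos θ_z = 1367 × 0.969 × 0.2747 = 363.87 W/m².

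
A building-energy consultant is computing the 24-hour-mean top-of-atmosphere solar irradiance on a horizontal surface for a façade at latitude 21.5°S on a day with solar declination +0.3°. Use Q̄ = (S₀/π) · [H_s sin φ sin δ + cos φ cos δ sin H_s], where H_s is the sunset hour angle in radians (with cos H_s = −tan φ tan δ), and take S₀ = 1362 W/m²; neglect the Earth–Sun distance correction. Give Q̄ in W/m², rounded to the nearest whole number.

cos H_s = −tan(-21.5°) · tan(0.3°) = 0.0021, so H_s = arccos(0.0021) = 89.88°. In radians, H_s = 1.5687.
H_s sin φ sin δ = 1.5687 × -0.3665 × 0.0052 = -0.0030.
cos φ cos δ sin H_s = 0.9304 × 1.0000 × 1.0000 = 0.9304.
Q̄ = (1362/π) × (-0.0030 + 0.9304) = 433.54 × 0.9274 = 402.06 W/m².

402 W/m²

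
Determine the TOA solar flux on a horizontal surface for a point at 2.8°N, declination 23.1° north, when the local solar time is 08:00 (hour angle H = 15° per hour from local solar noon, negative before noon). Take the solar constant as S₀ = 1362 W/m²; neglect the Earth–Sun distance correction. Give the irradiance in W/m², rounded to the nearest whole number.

Hour angle H = 15° × (8 − 12) = -60.00°.
With φ = 2.8°, δ = 23.1°, H = -60.00°: sin φ sin δ = 0.0192, cos φ cos δ cos H = 0.4594, so cos θ_z = 0.4786.
Top-of-atmosphere irradiance = S₀ cos θ_z = 1362 × 0.4786 = 651.85 W/m².

652 W/m²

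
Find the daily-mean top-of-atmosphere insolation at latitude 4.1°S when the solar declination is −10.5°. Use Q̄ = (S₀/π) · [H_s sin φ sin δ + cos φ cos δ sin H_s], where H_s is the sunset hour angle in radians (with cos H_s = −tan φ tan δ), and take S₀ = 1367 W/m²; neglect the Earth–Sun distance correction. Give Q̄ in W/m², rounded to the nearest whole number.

cos H_s = −tan(-4.1°) · tan(-10.5°) = -0.0133, so H_s = arccos(-0.0133) = 90.76°. In radians, H_s = 1.5841.
H_s sin φ sin δ = 1.5841 × -0.0715 × -0.1822 = 0.0206.
cos φ cos δ sin H_s = 0.9974 × 0.9833 × 0.9999 = 0.9806.
Q̄ = (1367/π) × (0.0206 + 0.9806) = 435.13 × 1.0012 = 435.65 W/m².

436 W/m²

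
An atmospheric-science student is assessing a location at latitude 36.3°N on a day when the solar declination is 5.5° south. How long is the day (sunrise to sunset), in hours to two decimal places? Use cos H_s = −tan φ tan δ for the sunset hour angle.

cos H_s = −tan(36.3°) · tan(-5.5°) = 0.0707, so H_s = arccos(0.0707) = 85.95°.
Day length = 2 H_s / 15° h⁻¹ = 171.90° / 15 = 11.460 h.

11.46 hours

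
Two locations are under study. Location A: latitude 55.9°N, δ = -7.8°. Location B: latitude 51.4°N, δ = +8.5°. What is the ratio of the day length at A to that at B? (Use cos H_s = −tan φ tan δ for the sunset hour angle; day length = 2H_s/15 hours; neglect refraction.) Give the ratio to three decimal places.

A: H_s = arccos(−tan 55.9° · tan -7.8°) = 78.33°, so 2H_s/15 = 10.4440 h.
B: H_s = arccos(−tan 51.4° · tan 8.5°) = 100.79°, so 2H_s/15 = 13.4387 h.
Ratio A/B = 10.4440 / 13.4387 = 0.7772.

0.777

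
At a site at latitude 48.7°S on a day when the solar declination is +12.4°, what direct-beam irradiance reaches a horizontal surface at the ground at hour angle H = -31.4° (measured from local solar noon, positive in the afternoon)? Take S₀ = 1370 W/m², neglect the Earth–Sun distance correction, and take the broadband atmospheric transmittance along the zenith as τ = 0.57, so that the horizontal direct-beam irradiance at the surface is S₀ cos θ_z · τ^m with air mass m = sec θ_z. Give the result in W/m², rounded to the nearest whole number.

126 W/m²

cos θ_z = sin(-48.7°) sin(12.4°) + cos(-48.7°) cos(12.4°) cos(-31.40°) = -0.1613 + 0.5502 = 0.3889.
Air mass m = 1/cos θ_z = 1/0.3889 = 2.571; τ^m = 0.57^2.571 = 0.2357.
Surface direct beam = 1370 × 0.3889 × 0.2357 = 125.58 W/m².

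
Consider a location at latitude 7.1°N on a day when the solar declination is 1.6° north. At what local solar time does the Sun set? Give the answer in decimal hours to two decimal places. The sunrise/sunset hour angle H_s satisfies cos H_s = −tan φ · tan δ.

18.01 h

The sunset hour angle satisfies cos H_s = −tan φ tan δ = -0.0035, giving H_s = 90.20°.
Sunset is at 12 + H_s/15 = 12 + 6.013 = 18.013 h local solar time.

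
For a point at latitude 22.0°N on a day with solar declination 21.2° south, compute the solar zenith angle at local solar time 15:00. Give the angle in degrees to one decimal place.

Hour angle H = 15° × (15 − 12) = 45.00°.
With φ = 22.0°, δ = -21.2°, H = 45.00°: sin φ sin δ = -0.1355, cos φ cos δ cos H = 0.6112, so cos θ_z = 0.4757.
θ_z = arccos(0.4757) = 61.60°.

61.6°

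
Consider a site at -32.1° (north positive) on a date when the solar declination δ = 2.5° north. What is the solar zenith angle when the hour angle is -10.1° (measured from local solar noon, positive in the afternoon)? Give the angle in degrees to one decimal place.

cos θ_z = sin φ sin δ + cos φ cos δ cos H = (-0.5314)(0.0436) + (0.8471)(0.9990)(0.9845) = 0.8100.
θ_z = arccos(0.8100) = 35.90°.

35.9°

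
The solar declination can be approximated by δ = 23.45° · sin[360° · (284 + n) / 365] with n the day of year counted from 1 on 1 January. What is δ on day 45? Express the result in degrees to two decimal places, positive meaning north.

360 × (284 + 45) / 365 = 324.493°; sin(324.493°) = -0.5808.
δ = 23.45 × -0.5808 = -13.620° ≈ -13.62°.

-13.62°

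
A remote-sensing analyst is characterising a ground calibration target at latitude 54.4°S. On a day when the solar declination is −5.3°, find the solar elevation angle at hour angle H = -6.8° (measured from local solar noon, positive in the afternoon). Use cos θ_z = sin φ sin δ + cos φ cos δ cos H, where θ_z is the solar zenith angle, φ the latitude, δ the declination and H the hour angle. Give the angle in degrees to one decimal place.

cos θ_z = sin(-54.4°) sin(-5.3°) + cos(-54.4°) cos(-5.3°) cos(-6.80°) = 0.0751 + 0.5756 = 0.6507.
θ_z = arccos(0.6507) = 49.41°, so the elevation is 90° − 49.41° = 40.59°.

40.6°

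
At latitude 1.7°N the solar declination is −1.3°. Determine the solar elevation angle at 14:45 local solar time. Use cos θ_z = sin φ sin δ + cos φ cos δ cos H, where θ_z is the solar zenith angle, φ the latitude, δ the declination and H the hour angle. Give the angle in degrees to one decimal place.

48.6°

Hour angle H = 15° × (14.75 − 12) = 41.25°.
cos θ_z = sin φ sin δ + cos φ cos δ cos H = (0.0297)(-0.0227) + (0.9996)(0.9997)(0.7518) = 0.7506.
θ_z = arccos(0.7506) = 41.36°, so the elevation is 90° − 41.36° = 48.64°.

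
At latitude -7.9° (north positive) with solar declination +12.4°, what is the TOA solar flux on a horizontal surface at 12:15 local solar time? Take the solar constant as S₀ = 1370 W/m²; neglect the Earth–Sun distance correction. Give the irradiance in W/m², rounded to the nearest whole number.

1282 W/m²

Hour angle H = 15° × (12.25 − 12) = 3.75°.
cos θ_z = sin(-7.9°) sin(12.4°) + cos(-7.9°) cos(12.4°) cos(3.75°) = -0.0295 + 0.9653 = 0.9358.
Top-of-atmosphere irradiance = S₀ cos θ_z = 1370 × 0.9358 = 1282.05 W/m².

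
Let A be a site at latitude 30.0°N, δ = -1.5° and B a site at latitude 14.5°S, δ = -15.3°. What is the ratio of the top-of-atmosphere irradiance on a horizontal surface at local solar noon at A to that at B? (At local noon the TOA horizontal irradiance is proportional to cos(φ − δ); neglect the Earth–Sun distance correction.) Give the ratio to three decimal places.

A: cos θ_z = cos(30.0° − (-1.5°)) = 0.8526.
B: cos θ_z = cos(-14.5° − (-15.3°)) = 0.9999.
Ratio A/B = 0.8526 / 0.9999 = 0.8527.

0.853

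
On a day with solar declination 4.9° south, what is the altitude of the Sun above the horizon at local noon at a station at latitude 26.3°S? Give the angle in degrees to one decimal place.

At local solar noon the hour angle is zero, so the elevation is 90° − |φ − δ| = 90° − |-26.3° − (-4.9°)| = 90° − 21.4° = 68.6°.

68.6°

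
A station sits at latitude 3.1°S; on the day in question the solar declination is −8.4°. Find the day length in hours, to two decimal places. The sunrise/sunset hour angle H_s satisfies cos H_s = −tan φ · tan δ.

−tan φ tan δ = −(-0.0542)(-0.1477) = -0.0080; H_s = arccos(-0.0080) = 90.46°.
Day length = 2 H_s / 15° h⁻¹ = 180.92° / 15 = 12.061 h.

12.06 hours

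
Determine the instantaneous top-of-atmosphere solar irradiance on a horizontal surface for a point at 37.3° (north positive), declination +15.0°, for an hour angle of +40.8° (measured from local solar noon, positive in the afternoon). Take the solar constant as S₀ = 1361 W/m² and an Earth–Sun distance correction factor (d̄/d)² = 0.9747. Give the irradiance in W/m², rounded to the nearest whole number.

980 W/m²

With φ = 37.3°, δ = 15.0°, H = 40.80°: sin φ sin δ = 0.1568, cos φ cos δ cos H = 0.5817, so cos θ_z = 0.7385.
Top-of-atmosphere irradiance = S₀ (d̄/d)² cos θ_z = 1361 × 0.9747 × 0.7385 = 979.67 W/m².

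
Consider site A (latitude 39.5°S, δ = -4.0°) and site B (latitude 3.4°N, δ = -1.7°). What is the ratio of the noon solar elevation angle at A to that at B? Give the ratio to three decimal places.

0.642

A: 90° − |-39.5 − (-4.0)| = 54.50°.
B: 90° − |3.4 − (-1.7)| = 84.90°.
Ratio A/B = 54.5000 / 84.9000 = 0.6419.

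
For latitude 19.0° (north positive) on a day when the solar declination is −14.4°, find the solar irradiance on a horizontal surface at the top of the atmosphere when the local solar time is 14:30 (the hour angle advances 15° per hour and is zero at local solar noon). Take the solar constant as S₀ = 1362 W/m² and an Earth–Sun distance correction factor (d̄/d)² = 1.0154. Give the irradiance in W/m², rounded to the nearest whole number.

Hour angle H = 15° × (14.5 − 12) = 37.50°.
With φ = 19.0°, δ = -14.4°, H = 37.50°: sin φ sin δ = -0.0810, cos φ cos δ cos H = 0.7266, so cos θ_z = 0.6456.
Top-of-atmosphere irradiance = S₀ (d̄/d)² cos θ_z = 1362 × 1.0154 × 0.6456 = 892.85 W/m².

893 W/m²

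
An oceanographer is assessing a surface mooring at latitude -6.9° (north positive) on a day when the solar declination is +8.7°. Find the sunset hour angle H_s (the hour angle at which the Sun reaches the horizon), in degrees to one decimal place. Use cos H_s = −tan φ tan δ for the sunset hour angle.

88.9°

The sunset hour angle satisfies cos H_s = −tan φ tan δ = 0.0185, giving H_s = 88.94°.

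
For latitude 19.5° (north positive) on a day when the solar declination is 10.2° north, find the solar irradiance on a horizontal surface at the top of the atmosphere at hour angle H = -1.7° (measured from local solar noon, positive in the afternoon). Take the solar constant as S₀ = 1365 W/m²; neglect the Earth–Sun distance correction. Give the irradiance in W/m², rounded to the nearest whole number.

1347 W/m²

cos θ_z = sin φ sin δ + cos φ cos δ cos H = (0.3338)(0.1771) + (0.9426)(0.9842)(0.9996) = 0.9865.
Top-of-atmosphere irradiance = S₀ cos θ_z = 1365 × 0.9865 = 1346.57 W/m².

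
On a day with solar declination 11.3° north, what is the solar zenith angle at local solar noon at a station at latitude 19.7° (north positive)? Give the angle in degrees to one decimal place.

8.4°

At local solar noon the hour angle is zero, so the zenith angle is |φ − δ| = |19.7° − (11.3°)| = 8.4°.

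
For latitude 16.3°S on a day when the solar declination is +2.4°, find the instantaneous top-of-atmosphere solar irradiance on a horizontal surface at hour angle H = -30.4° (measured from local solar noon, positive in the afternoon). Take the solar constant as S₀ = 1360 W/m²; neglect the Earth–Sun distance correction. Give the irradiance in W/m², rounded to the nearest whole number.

1109 W/m²

With φ = -16.3°, δ = 2.4°, H = -30.40°: sin φ sin δ = -0.0118, cos φ cos δ cos H = 0.8271, so cos θ_z = 0.8153.
Top-of-atmosphere irradiance = S₀ cos θ_z = 1360 × 0.8153 = 1108.81 W/m².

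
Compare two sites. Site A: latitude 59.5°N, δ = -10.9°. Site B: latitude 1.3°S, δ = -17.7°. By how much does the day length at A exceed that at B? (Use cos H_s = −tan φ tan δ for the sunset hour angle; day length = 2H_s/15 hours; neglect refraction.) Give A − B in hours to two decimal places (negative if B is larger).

A: H_s = arccos(−tan 59.5° · tan -10.9°) = 70.92°, so 2H_s/15 = 9.4560 h.
B: H_s = arccos(−tan -1.3° · tan -17.7°) = 90.41°, so 2H_s/15 = 12.0547 h.
A − B = 9.4560 − 12.0547 = -2.5987 h.

-2.60 h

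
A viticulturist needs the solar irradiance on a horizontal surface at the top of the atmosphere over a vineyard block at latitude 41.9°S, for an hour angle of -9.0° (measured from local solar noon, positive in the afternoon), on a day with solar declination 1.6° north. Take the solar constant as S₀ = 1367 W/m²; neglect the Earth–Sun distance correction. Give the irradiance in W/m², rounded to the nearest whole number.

With φ = -41.9°, δ = 1.6°, H = -9.00°: sin φ sin δ = -0.0186, cos φ cos δ cos H = 0.7349, so cos θ_z = 0.7163.
Top-of-atmosphere irradiance = S₀ cos θ_z = 1367 × 0.7163 = 979.18 W/m².

979 W/m²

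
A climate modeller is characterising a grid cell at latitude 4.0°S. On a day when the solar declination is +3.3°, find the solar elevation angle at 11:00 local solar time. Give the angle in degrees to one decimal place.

73.3°

Hour angle H = 15° × (11 − 12) = -15.00°.
With φ = -4.0°, δ = 3.3°, H = -15.00°: sin φ sin δ = -0.0040, cos φ cos δ cos H = 0.9620, so cos θ_z = 0.9580.
θ_z = arccos(0.9580) = 16.66°, so the elevation is 90° − 16.66° = 73.34°.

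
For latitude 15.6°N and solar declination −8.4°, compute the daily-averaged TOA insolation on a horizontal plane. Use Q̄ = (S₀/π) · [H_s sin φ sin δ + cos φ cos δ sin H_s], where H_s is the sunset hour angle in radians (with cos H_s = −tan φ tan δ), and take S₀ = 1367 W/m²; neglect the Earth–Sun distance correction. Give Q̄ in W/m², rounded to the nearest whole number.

388 W/m²

−tan φ tan δ = −(0.2792)(-0.1477) = 0.0412; H_s = arccos(0.0412) = 87.64°. In radians, H_s = 1.5296.
H_s sin φ sin δ = 1.5296 × 0.2689 × -0.1461 = -0.0601.
cos φ cos δ sin H_s = 0.9632 × 0.9893 × 0.9992 = 0.9521.
Q̄ = (1367/π) × (-0.0601 + 0.9521) = 435.13 × 0.8920 = 388.14 W/m².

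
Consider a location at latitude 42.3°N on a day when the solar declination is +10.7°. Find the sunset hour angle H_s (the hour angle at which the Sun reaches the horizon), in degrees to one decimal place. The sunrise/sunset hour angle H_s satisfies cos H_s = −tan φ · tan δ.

99.9°

−tan φ tan δ = −(0.9099)(0.1890) = -0.1720; H_s = arccos(-0.1720) = 99.90°.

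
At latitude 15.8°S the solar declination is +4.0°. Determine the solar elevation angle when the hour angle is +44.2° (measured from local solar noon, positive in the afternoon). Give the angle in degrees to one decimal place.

42.0°

With φ = -15.8°, δ = 4.0°, H = 44.20°: sin φ sin δ = -0.0190, cos φ cos δ cos H = 0.6881, so cos θ_z = 0.6691.
θ_z = arccos(0.6691) = 48.00°, so the elevation is 90° − 48.00° = 42.00°.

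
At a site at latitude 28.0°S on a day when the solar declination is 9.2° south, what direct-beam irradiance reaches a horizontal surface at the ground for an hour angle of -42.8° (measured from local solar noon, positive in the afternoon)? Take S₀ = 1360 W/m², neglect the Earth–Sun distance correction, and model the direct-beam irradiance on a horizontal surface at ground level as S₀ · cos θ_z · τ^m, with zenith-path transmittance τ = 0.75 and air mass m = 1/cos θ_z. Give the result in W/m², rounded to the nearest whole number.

650 W/m²

cos θ_z = sin φ sin δ + cos φ cos δ cos H = (-0.4695)(-0.1599) + (0.8829)(0.9871)(0.7337) = 0.7145.
Air mass m = 1/cos θ_z = 1/0.7145 = 1.400; τ^m = 0.75^1.400 = 0.6685.
Surface direct beam = 1360 × 0.7145 × 0.6685 = 649.59 W/m².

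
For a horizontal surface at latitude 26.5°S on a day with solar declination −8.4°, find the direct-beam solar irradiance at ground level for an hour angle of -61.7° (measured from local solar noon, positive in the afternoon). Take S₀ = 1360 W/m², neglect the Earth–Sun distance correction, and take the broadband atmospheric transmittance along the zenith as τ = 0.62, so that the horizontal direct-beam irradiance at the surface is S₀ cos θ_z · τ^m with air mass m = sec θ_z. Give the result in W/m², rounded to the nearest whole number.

cos θ_z = sin(-26.5°) sin(-8.4°) + cos(-26.5°) cos(-8.4°) cos(-61.70°) = 0.0652 + 0.4197 = 0.4849.
Air mass m = 1/cos θ_z = 1/0.4849 = 2.062; τ^m = 0.62^2.062 = 0.3732.
Surface direct beam = 1360 × 0.4849 × 0.3732 = 246.11 W/m².

246 W/m²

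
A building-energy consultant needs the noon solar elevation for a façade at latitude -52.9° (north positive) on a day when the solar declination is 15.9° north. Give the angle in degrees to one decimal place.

At local solar noon the hour angle is zero, so the elevation is 90° − |φ − δ| = 90° − |-52.9° − (15.9°)| = 90° − 68.8° = 21.2°.

21.2°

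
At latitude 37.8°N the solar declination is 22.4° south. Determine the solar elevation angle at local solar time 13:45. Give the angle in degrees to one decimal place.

24.9°

Hour angle H = 15° × (13.75 − 12) = 26.25°.
cos θ_z = sin φ sin δ + cos φ cos δ cos H = (0.6129)(-0.3811) + (0.7902)(0.9245)(0.8969) = 0.4216.
θ_z = arccos(0.4216) = 65.06°, so the elevation is 90° − 65.06° = 24.94°.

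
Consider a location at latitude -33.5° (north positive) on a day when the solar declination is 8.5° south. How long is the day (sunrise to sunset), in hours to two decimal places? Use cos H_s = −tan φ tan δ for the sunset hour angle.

12.76 hours

−tan φ tan δ = −(-0.6619)(-0.1495) = -0.0990; H_s = arccos(-0.0990) = 95.68°.
Day length = 2 H_s / 15° h⁻¹ = 191.36° / 15 = 12.757 h.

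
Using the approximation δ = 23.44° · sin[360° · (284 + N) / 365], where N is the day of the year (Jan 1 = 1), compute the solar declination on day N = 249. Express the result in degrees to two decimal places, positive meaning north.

360 × (284 + 249) / 365 = 525.699°; sin(525.699°) = 0.2470.
δ = 23.44 × 0.2470 = 5.790° ≈ +5.79°.

+5.79°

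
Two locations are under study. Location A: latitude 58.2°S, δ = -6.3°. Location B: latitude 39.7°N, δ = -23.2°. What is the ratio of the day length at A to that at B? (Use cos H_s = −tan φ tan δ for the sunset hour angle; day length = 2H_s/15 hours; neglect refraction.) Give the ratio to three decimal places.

A: H_s = arccos(−tan -58.2° · tan -6.3°) = 100.26°, so 2H_s/15 = 13.3680 h.
B: H_s = arccos(−tan 39.7° · tan -23.2°) = 69.16°, so 2H_s/15 = 9.2213 h.
Ratio A/B = 13.3680 / 9.2213 = 1.4497.

1.450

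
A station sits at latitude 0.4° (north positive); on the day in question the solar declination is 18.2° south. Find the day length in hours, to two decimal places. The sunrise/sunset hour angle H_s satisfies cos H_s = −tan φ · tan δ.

−tan φ tan δ = −(0.0070)(-0.3288) = 0.0023; H_s = arccos(0.0023) = 89.87°.
Day length = 2 H_s / 15° h⁻¹ = 179.74° / 15 = 11.983 h.

11.98 hours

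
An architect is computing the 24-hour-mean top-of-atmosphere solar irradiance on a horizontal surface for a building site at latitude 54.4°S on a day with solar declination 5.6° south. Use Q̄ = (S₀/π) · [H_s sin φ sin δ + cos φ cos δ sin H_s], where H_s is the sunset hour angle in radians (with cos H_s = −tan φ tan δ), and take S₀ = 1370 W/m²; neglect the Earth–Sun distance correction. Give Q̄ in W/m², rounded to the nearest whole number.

309 W/m²

−tan φ tan δ = −(-1.3968)(-0.0981) = -0.1370; H_s = arccos(-0.1370) = 97.87°. In radians, H_s = 1.7082.
H_s sin φ sin δ = 1.7082 × -0.8131 × -0.0976 = 0.1356.
cos φ cos δ sin H_s = 0.5821 × 0.9952 × 0.9906 = 0.5739.
Q̄ = (1370/π) × (0.1356 + 0.5739) = 436.08 × 0.7095 = 309.40 W/m².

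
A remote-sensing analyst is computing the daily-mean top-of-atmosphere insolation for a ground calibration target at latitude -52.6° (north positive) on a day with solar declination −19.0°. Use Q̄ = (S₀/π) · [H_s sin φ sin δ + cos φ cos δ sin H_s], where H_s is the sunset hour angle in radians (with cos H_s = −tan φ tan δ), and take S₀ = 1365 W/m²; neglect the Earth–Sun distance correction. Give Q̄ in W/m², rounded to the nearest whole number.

452 W/m²

−tan φ tan δ = −(-1.3079)(-0.3443) = -0.4503; H_s = arccos(-0.4503) = 116.76°. In radians, H_s = 2.0378.
H_s sin φ sin δ = 2.0378 × -0.7944 × -0.3256 = 0.5271.
cos φ cos δ sin H_s = 0.6074 × 0.9455 × 0.8929 = 0.5128.
Q̄ = (1365/π) × (0.5271 + 0.5128) = 434.49 × 1.0399 = 451.83 W/m².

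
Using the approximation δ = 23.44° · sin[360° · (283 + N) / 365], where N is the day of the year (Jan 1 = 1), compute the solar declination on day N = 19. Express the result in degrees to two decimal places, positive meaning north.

-20.72°

360 × (283 + 19) / 365 = 297.863°; sin(297.863°) = -0.8841.
δ = 23.44 × -0.8841 = -20.723° ≈ -20.72°.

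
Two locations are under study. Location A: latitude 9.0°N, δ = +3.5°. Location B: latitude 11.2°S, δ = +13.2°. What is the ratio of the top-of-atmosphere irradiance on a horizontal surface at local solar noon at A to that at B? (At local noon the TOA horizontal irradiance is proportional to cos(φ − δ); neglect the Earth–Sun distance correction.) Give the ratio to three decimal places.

1.093

A: cos θ_z = cos(9.0° − (3.5°)) = 0.9954.
B: cos θ_z = cos(-11.2° − (13.2°)) = 0.9107.
Ratio A/B = 0.9954 / 0.9107 = 1.0930.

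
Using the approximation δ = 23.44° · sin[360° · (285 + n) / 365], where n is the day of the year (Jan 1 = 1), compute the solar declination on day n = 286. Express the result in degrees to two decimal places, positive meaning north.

360 × (285 + 286) / 365 = 563.178°; sin(563.178°) = -0.3936.
δ = 23.44 × -0.3936 = -9.226° ≈ -9.23°.

-9.23°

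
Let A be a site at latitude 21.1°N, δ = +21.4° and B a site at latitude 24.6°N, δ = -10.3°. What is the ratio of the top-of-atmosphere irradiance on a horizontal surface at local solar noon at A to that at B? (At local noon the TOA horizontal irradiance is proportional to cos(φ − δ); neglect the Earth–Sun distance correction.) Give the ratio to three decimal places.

A: cos θ_z = cos(21.1° − (21.4°)) = 1.0000.
B: cos θ_z = cos(24.6° − (-10.3°)) = 0.8202.
Ratio A/B = 1.0000 / 0.8202 = 1.2192.

1.219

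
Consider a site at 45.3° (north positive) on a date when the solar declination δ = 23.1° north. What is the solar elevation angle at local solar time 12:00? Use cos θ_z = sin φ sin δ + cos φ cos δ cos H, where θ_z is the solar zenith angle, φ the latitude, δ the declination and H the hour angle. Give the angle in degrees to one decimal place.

Hour angle H = 15° × (12 − 12) = 0.00°.
cos θ_z = sin φ sin δ + cos φ cos δ cos H = (0.7108)(0.3923) + (0.7034)(0.9198)(1.0000) = 0.9258.
θ_z = arccos(0.9258) = 22.21°, so the elevation is 90° − 22.21° = 67.79°.

67.8°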